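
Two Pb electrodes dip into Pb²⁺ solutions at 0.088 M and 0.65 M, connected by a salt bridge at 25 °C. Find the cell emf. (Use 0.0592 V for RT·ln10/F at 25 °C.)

0.026 V

Both half-cells are Pb²⁺/Pb, so E°_cell = 0. The concentrated side is the cathode; the cell reaction moves Pb²⁺ from high to low concentration with n = 2.
Q = [Pb²⁺]_dilute/[Pb²⁺]_conc = 0.088/0.65 = 0.135.
E = 0 − (0.0592/2) log Q = −(0.0592/2)(-0.868) = 0.0257 V.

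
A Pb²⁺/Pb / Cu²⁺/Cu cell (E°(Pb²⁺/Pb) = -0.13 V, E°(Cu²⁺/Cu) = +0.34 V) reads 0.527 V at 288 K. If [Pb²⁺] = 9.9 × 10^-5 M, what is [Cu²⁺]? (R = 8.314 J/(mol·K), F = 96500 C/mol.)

From the Nernst equation, ln Q = nF(E° − E)/RT = 2×96500×(0.47 − 0.527)/(8.314×288) = -4.594, so Q = 0.0101.
With Q = [Pb²⁺]/[Cu²⁺] and the known concentrations, [Cu²⁺] in the denominator gives [Cu²⁺] = 0.0098 M.

0.0098 M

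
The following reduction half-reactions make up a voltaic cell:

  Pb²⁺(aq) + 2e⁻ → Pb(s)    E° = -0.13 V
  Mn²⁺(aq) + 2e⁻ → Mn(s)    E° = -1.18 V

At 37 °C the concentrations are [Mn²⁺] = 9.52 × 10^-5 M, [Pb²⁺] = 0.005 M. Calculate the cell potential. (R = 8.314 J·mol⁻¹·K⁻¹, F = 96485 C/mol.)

1.10 V

The Pb²⁺/Pb couple has the higher reduction potential and acts as the cathode, so E°_cell = -0.13 − (-1.18) = 1.05 V.
Balancing electrons gives n = 2; the reaction quotient is Q = [Mn²⁺]/[Pb²⁺] = 0.0190.
E = E° − (RT/nF) ln Q = 1.05 − (8.314×310)/(2×96485) × (-3.961) = 1.050 + 0.053 = 1.103 V.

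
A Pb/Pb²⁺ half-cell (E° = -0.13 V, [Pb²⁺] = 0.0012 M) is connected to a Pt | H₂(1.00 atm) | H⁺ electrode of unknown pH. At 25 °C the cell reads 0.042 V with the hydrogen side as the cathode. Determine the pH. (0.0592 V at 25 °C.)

pH = 2.95

E°_cell = 0.13 V and n = 2.
log Q = n(E° − E)/0.0592 = 2×(0.13 − 0.042)/0.0592 = 2.973.
With Q = [Pb²⁺]·P(H₂) / [H⁺]^2, solving for [H⁺] gives log[H⁺] = -2.947, so pH = 2.95.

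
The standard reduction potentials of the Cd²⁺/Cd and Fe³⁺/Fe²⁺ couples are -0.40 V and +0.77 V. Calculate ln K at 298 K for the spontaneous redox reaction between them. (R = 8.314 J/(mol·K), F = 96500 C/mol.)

ln K = 91.1

E°_cell = +0.77 − (-0.40) = 1.17 V, with n = 2 electrons transferred.
At equilibrium E = 0, so the Nernst equation gives ln K = nFE°/RT = (2)(96500)(1.17)/((8.314)(298)) = 91.14.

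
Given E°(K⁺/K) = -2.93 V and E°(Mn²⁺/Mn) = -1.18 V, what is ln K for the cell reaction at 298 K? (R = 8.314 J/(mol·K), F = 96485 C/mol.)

ln K = 136.3

E°_cell = -1.18 − (-2.93) = 1.75 V, with n = 2 electrons transferred.
At equilibrium E = 0, so the Nernst equation gives ln K = nFE°/RT = (2)(96485)(1.75)/((8.314)(298)) = 136.30.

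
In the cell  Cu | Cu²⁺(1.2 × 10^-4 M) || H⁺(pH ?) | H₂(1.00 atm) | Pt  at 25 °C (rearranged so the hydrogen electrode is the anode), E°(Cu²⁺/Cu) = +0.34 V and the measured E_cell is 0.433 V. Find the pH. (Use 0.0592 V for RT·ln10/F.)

pH = 3.53

E°_cell = 0.34 V and n = 2.
log Q = n(E° − E)/0.0592 = 2×(0.34 − 0.433)/0.0592 = -3.142.
With Q = [H⁺]^2 / ([Cu²⁺]·P(H₂)), solving for [H⁺] gives log[H⁺] = -3.531, so pH = 3.53.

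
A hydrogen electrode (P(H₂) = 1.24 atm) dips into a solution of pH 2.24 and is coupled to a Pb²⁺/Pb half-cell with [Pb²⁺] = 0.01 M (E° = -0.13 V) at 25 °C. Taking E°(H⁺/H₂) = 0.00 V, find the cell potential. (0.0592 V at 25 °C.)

0.054 V

The hydrogen couple is the cathode, so E°_cell = 0.13 V; n = 2.
[H⁺] = 10^(−2.24) = 0.0058 M, and Q = [Pb²⁺]·P(H₂) / [H⁺]^2 = 374.
E = E° − (0.0592/2) log Q = 0.13 − (0.0592/2)(2.573) = 0.054 V.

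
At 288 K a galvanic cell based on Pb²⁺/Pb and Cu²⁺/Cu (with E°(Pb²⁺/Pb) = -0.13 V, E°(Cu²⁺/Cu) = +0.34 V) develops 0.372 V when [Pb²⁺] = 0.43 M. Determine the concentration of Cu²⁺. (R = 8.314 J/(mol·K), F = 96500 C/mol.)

1.6 × 10^-4 M

From the Nernst equation, ln Q = nF(E° − E)/RT = 2×96500×(0.47 − 0.372)/(8.314×288) = 7.899, so Q = 2700.
With Q = [Pb²⁺]/[Cu²⁺] and the known concentrations, [Cu²⁺] in the denominator gives [Cu²⁺] = 1.6 × 10^-4 M.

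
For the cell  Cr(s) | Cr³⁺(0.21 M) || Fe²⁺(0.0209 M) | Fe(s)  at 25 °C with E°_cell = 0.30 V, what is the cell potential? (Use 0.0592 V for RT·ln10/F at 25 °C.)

Balancing electrons gives n = 6; the reaction quotient is Q = [Cr³⁺]^2/[Fe²⁺]^3 = 4830.
At 25 °C, E = E° − (0.0592/n) log Q = 0.30 − (0.0592/6)(3.684) = 0.300 − 0.036 = 0.264 V.

0.264 V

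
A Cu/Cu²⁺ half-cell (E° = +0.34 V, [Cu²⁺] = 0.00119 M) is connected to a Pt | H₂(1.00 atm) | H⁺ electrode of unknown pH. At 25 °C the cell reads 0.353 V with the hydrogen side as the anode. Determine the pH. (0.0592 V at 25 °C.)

E°_cell = 0.34 V and n = 2.
log Q = n(E° − E)/0.0592 = 2×(0.34 − 0.353)/0.0592 = -0.439.
With Q = [H⁺]^2 / ([Cu²⁺]·P(H₂)), solving for [H⁺] gives log[H⁺] = -1.682, so pH = 1.68.

pH = 1.68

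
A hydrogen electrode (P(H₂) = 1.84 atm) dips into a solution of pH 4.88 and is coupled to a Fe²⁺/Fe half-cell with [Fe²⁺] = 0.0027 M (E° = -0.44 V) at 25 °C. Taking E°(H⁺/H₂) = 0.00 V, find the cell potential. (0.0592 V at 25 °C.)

The hydrogen couple is the cathode, so E°_cell = 0.44 V; n = 2.
[H⁺] = 10^(−4.88) = 1.3 × 10^-5 M, and Q = [Fe²⁺]·P(H₂) / [H⁺]^2 = 2.86 × 10^7.
E = E° − (0.0592/2) log Q = 0.44 − (0.0592/2)(7.456) = 0.219 V.

0.22 V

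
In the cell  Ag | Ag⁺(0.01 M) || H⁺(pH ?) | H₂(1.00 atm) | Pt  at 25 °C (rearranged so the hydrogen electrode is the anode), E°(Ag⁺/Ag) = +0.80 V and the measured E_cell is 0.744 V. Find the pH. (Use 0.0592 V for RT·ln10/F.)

pH = 1.05

E°_cell = 0.80 V and n = 2.
log Q = n(E° − E)/0.0592 = 2×(0.80 − 0.744)/0.0592 = 1.892.
With Q = [H⁺]^2 / ([Ag⁺]^2·P(H₂)), solving for [H⁺] gives log[H⁺] = -1.054, so pH = 1.05.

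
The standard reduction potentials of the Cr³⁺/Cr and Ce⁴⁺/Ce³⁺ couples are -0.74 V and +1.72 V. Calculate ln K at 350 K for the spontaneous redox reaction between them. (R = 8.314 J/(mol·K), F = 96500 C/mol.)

E°_cell = +1.72 − (-0.74) = 2.46 V, with n = 3 electrons transferred.
At equilibrium E = 0, so the Nernst equation gives ln K = nFE°/RT = (3)(96500)(2.46)/((8.314)(350)) = 244.74.

ln K = 244.7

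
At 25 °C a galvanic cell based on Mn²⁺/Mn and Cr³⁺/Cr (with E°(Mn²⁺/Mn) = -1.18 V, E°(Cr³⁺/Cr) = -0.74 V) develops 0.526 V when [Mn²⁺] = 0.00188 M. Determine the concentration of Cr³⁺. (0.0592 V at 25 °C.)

1.9 M

From the Nernst equation, log Q = n(E° − E)/0.0592 = 6(0.44 − 0.526)/0.0592 = -8.716, so Q = 1.92 × 10^-9.
With Q = [Mn²⁺]^3/[Cr³⁺]^2 and the known concentrations, [Cr³⁺]^2 in the denominator gives [Cr³⁺] = 1.9 M.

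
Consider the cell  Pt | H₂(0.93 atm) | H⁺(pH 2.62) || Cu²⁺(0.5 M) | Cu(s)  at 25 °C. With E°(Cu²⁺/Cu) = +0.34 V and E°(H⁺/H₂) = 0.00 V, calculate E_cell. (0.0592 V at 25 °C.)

0.49 V

The Cu²⁺/Cu couple is the cathode, so E°_cell = 0.34 V; n = 2.
[H⁺] = 10^(−2.62) = 0.0024 M, and Q = [H⁺]^2 / ([Cu²⁺]·P(H₂)) = 1.24 × 10^-5.
E = E° − (0.0592/2) log Q = 0.34 − (0.0592/2)(-4.907) = 0.485 V.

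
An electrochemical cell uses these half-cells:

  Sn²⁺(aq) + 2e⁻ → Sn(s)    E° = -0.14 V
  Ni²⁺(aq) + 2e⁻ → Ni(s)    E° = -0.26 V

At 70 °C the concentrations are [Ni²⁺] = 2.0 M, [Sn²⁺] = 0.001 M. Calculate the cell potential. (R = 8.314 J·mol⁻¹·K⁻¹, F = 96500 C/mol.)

0.008 V

The Sn²⁺/Sn couple has the higher reduction potential and acts as the cathode, so E°_cell = -0.14 − (-0.26) = 0.12 V.
Balancing electrons gives n = 2; the reaction quotient is Q = [Ni²⁺]/[Sn²⁺] = 2000.
E = E° − (RT/nF) ln Q = 0.12 − (8.314×343)/(2×96500) × (7.601) = 0.120 − 0.112 = 0.008 V.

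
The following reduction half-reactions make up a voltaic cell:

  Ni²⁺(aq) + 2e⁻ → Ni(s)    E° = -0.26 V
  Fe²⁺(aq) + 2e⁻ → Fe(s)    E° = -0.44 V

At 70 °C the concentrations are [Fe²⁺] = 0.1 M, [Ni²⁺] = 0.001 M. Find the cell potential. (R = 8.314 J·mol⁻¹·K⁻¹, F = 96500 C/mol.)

0.112 V

The Ni²⁺/Ni couple has the higher reduction potential and acts as the cathode, so E°_cell = -0.26 − (-0.44) = 0.18 V.
Balancing electrons gives n = 2; the reaction quotient is Q = [Fe²⁺]/[Ni²⁺] = 100.
E = E° − (RT/nF) ln Q = 0.18 − (8.314×343)/(2×96500) × (4.605) = 0.180 − 0.068 = 0.112 V.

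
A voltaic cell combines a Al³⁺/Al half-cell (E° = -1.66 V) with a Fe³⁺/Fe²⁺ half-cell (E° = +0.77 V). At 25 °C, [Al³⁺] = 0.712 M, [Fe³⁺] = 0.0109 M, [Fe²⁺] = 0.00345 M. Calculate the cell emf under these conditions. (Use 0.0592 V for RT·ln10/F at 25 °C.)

2.46 V

The Fe³⁺/Fe²⁺ couple has the higher reduction potential and acts as the cathode, so E°_cell = +0.77 − (-1.66) = 2.43 V.
Balancing electrons gives n = 3; the reaction quotient is Q = [Al³⁺]·[Fe²⁺]^3/[Fe³⁺]^3 = 0.0226.
At 25 °C, E = E° − (0.0592/n) log Q = 2.43 − (0.0592/3)(-1.646) = 2.430 + 0.032 = 2.462 V.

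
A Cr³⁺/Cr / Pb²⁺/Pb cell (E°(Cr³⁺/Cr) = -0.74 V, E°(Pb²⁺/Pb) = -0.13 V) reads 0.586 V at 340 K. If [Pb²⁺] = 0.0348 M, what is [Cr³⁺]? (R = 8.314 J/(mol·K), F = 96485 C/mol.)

0.076 M

From the Nernst equation, ln Q = nF(E° − E)/RT = 6×96485×(0.61 − 0.586)/(8.314×340) = 4.915, so Q = 136.
With Q = [Cr³⁺]^2/[Pb²⁺]^3 and the known concentrations, [Cr³⁺]^2 in the numerator gives [Cr³⁺] = 0.076 M.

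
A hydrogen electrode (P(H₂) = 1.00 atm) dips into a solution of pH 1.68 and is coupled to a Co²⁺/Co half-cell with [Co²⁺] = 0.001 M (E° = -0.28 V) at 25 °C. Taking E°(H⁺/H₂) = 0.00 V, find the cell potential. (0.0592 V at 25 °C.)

The hydrogen couple is the cathode, so E°_cell = 0.28 V; n = 2.
[H⁺] = 10^(−1.68) = 0.021 M, and Q = [Co²⁺]·P(H₂) / [H⁺]^2 = 2.29.
E = E° − (0.0592/2) log Q = 0.28 − (0.0592/2)(0.360) = 0.269 V.

0.27 V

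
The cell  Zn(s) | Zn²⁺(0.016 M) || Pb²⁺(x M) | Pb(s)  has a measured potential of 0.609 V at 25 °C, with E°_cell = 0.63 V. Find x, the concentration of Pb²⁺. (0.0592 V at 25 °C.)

From the Nernst equation, log Q = n(E° − E)/0.0592 = 2(0.63 − 0.609)/0.0592 = 0.709, so Q = 5.12.
With Q = [Zn²⁺]/[Pb²⁺] and the known concentrations, [Pb²⁺] in the denominator gives [Pb²⁺] = 0.0031 M.

0.0031 M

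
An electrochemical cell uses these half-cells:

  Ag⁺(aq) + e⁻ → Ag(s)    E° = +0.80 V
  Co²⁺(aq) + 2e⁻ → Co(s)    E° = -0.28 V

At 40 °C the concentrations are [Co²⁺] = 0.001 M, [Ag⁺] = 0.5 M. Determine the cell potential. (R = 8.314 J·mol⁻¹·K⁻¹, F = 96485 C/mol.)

1.15 V

The Ag⁺/Ag couple has the higher reduction potential and acts as the cathode, so E°_cell = +0.80 − (-0.28) = 1.08 V.
Balancing electrons gives n = 2; the reaction quotient is Q = [Co²⁺]/[Ag⁺]^2 = 0.00400.
E = E° − (RT/nF) ln Q = 1.08 − (8.314×313)/(2×96485) × (-5.521) = 1.080 + 0.074 = 1.154 V.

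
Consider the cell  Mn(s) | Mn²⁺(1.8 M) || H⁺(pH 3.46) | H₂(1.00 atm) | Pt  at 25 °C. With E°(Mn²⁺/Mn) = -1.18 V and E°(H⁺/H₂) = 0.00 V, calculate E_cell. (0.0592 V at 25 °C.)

0.97 V

The hydrogen couple is the cathode, so E°_cell = 1.18 V; n = 2.
[H⁺] = 10^(−3.46) = 3.5 × 10^-4 M, and Q = [Mn²⁺]·P(H₂) / [H⁺]^2 = 1.5 × 10^7.
E = E° − (0.0592/2) log Q = 1.18 − (0.0592/2)(7.175) = 0.968 V.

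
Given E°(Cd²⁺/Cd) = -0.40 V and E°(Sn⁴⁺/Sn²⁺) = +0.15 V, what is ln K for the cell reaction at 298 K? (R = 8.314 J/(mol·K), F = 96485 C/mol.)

ln K = 42.8

E°_cell = +0.15 − (-0.40) = 0.55 V, with n = 2 electrons transferred.
At equilibrium E = 0, so the Nernst equation gives ln K = nFE°/RT = (2)(96485)(0.55)/((8.314)(298)) = 42.84.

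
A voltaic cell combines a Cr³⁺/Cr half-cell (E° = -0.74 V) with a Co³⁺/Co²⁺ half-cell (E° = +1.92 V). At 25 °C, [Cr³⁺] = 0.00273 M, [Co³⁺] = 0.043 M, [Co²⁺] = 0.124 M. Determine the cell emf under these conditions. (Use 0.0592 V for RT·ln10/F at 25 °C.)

The Co³⁺/Co²⁺ couple has the higher reduction potential and acts as the cathode, so E°_cell = +1.92 − (-0.74) = 2.66 V.
Balancing electrons gives n = 3; the reaction quotient is Q = [Cr³⁺]·[Co²⁺]^3/[Co³⁺]^3 = 0.0655.
At 25 °C, E = E° − (0.0592/n) log Q = 2.66 − (0.0592/3)(-1.184) = 2.660 + 0.023 = 2.683 V.

2.68 V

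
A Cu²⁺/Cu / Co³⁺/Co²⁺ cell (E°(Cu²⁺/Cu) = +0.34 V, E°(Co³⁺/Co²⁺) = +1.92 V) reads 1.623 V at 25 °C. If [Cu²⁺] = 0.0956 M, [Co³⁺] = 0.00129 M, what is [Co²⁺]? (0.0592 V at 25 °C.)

7.8 × 10^-4 M

From the Nernst equation, log Q = n(E° − E)/0.0592 = 2(1.58 − 1.623)/0.0592 = -1.453, so Q = 0.0353.
With Q = [Cu²⁺]·[Co²⁺]^2/[Co³⁺]^2 and the known concentrations, [Co²⁺]^2 in the numerator gives [Co²⁺] = 7.8 × 10^-4 M.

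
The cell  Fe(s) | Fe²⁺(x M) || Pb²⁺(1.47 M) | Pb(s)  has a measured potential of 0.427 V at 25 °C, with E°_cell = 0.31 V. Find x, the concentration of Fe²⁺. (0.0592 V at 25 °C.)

1.6 × 10^-4 M

From the Nernst equation, log Q = n(E° − E)/0.0592 = 2(0.31 − 0.427)/0.0592 = -3.953, so Q = 1.12 × 10^-4.
With Q = [Fe²⁺]/[Pb²⁺] and the known concentrations, [Fe²⁺] in the numerator gives [Fe²⁺] = 1.6 × 10^-4 M.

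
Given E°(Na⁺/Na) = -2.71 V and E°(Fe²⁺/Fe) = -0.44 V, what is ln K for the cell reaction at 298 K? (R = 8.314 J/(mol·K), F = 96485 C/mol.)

ln K = 176.8

E°_cell = -0.44 − (-2.71) = 2.27 V, with n = 2 electrons transferred.
At equilibrium E = 0, so the Nernst equation gives ln K = nFE°/RT = (2)(96485)(2.27)/((8.314)(298)) = 176.80.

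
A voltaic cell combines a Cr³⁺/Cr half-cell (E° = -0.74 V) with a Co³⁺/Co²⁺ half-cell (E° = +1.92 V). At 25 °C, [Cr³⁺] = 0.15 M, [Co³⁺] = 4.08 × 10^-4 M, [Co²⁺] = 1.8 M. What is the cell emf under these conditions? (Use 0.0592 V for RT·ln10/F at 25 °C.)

The Co³⁺/Co²⁺ couple has the higher reduction potential and acts as the cathode, so E°_cell = +1.92 − (-0.74) = 2.66 V.
Balancing electrons gives n = 3; the reaction quotient is Q = [Cr³⁺]·[Co²⁺]^3/[Co³⁺]^3 = 1.29 × 10^10.
At 25 °C, E = E° − (0.0592/n) log Q = 2.66 − (0.0592/3)(10.110) = 2.660 − 0.200 = 2.460 V.

2.46 V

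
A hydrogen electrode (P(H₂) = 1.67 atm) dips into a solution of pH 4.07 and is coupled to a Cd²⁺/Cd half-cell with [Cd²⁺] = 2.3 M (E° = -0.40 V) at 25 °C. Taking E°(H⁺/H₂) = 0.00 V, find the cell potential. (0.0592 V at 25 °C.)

0.14 V

The hydrogen couple is the cathode, so E°_cell = 0.40 V; n = 2.
[H⁺] = 10^(−4.07) = 8.5 × 10^-5 M, and Q = [Cd²⁺]·P(H₂) / [H⁺]^2 = 5.3 × 10^8.
E = E° − (0.0592/2) log Q = 0.40 − (0.0592/2)(8.724) = 0.142 V.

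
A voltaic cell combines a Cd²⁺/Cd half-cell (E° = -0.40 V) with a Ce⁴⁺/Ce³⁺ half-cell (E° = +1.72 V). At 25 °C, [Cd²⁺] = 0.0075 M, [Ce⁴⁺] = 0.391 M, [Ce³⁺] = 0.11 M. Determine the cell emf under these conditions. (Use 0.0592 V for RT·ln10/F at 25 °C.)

2.22 V

The Ce⁴⁺/Ce³⁺ couple has the higher reduction potential and acts as the cathode, so E°_cell = +1.72 − (-0.40) = 2.12 V.
Balancing electrons gives n = 2; the reaction quotient is Q = [Cd²⁺]·[Ce³⁺]^2/[Ce⁴⁺]^2 = 5.94 × 10^-4.
At 25 °C, E = E° − (0.0592/n) log Q = 2.12 − (0.0592/2)(-3.227) = 2.120 + 0.096 = 2.216 V.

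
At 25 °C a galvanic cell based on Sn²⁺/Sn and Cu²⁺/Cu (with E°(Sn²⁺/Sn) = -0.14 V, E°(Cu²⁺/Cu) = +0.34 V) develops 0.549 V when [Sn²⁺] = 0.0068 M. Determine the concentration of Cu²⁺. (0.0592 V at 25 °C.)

From the Nernst equation, log Q = n(E° − E)/0.0592 = 2(0.48 − 0.549)/0.0592 = -2.331, so Q = 0.00467.
With Q = [Sn²⁺]/[Cu²⁺] and the known concentrations, [Cu²⁺] in the denominator gives [Cu²⁺] = 1.5 M.

1.5 M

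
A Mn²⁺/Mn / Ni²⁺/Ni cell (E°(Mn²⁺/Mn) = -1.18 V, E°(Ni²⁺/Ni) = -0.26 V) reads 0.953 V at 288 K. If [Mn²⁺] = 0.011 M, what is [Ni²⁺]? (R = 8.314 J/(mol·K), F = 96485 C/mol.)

0.16 M

From the Nernst equation, ln Q = nF(E° − E)/RT = 2×96485×(0.92 − 0.953)/(8.314×288) = -2.660, so Q = 0.0700.
With Q = [Mn²⁺]/[Ni²⁺] and the known concentrations, [Ni²⁺] in the denominator gives [Ni²⁺] = 0.16 M.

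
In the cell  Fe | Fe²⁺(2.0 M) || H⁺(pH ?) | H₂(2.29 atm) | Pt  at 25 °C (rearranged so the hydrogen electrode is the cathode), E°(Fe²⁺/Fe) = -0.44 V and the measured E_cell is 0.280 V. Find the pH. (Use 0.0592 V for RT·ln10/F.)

E°_cell = 0.44 V and n = 2.
log Q = n(E° − E)/0.0592 = 2×(0.44 − 0.280)/0.0592 = 5.405.
With Q = [Fe²⁺]·P(H₂) / [H⁺]^2, solving for [H⁺] gives log[H⁺] = -2.372, so pH = 2.37.

pH = 2.37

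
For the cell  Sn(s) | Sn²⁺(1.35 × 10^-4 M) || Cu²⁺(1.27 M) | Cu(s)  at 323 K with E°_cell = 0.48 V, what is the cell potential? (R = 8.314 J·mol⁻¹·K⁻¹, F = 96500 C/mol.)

0.607 V

Balancing electrons gives n = 2; the reaction quotient is Q = [Sn²⁺]/[Cu²⁺] = 1.06 × 10^-4.
E = E° − (RT/nF) ln Q = 0.48 − (8.314×323)/(2×96500) × (-9.149) = 0.480 + 0.127 = 0.607 V.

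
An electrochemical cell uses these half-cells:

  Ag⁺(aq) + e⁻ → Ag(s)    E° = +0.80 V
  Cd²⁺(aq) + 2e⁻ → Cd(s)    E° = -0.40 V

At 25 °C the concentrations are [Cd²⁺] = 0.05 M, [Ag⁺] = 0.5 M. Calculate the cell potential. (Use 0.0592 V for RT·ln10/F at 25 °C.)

1.22 V

The Ag⁺/Ag couple has the higher reduction potential and acts as the cathode, so E°_cell = +0.80 − (-0.40) = 1.20 V.
Balancing electrons gives n = 2; the reaction quotient is Q = [Cd²⁺]/[Ag⁺]^2 = 0.200.
At 25 °C, E = E° − (0.0592/n) log Q = 1.20 − (0.0592/2)(-0.699) = 1.200 + 0.021 = 1.221 V.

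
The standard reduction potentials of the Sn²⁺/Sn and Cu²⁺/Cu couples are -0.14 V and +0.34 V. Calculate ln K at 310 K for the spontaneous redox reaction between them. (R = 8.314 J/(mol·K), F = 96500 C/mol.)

ln K = 35.9

E°_cell = +0.34 − (-0.14) = 0.48 V, with n = 2 electrons transferred.
At equilibrium E = 0, so the Nernst equation gives ln K = nFE°/RT = (2)(96500)(0.48)/((8.314)(310)) = 35.94.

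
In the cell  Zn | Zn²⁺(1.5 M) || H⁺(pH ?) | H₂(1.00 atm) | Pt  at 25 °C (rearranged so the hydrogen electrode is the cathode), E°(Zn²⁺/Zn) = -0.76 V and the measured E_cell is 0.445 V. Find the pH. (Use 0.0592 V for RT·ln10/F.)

pH = 5.23

E°_cell = 0.76 V and n = 2.
log Q = n(E° − E)/0.0592 = 2×(0.76 − 0.445)/0.0592 = 10.642.
With Q = [Zn²⁺]·P(H₂) / [H⁺]^2, solving for [H⁺] gives log[H⁺] = -5.233, so pH = 5.23.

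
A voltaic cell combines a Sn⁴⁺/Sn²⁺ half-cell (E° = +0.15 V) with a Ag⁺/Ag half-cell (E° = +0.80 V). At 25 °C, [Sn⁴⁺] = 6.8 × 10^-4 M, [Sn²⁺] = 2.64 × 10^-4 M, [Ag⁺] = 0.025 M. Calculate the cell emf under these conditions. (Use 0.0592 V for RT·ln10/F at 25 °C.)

0.543 V

The Ag⁺/Ag couple has the higher reduction potential and acts as the cathode, so E°_cell = +0.80 − (+0.15) = 0.65 V.
Balancing electrons gives n = 2; the reaction quotient is Q = [Sn⁴⁺]/([Sn²⁺]·[Ag⁺]^2) = 4120.
At 25 °C, E = E° − (0.0592/n) log Q = 0.65 − (0.0592/2)(3.615) = 0.650 − 0.107 = 0.543 V.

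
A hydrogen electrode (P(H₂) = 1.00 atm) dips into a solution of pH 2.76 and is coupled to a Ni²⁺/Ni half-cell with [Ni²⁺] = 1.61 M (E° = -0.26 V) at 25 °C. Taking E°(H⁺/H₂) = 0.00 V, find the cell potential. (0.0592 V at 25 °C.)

The hydrogen couple is the cathode, so E°_cell = 0.26 V; n = 2.
[H⁺] = 10^(−2.76) = 0.0017 M, and Q = [Ni²⁺]·P(H₂) / [H⁺]^2 = 5.33 × 10^5.
E = E° − (0.0592/2) log Q = 0.26 − (0.0592/2)(5.727) = 0.090 V.

0.090 V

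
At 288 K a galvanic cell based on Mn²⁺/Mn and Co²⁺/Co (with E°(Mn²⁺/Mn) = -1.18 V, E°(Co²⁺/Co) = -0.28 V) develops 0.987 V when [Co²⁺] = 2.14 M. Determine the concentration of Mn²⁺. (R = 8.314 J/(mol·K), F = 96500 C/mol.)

0.0019 M

From the Nernst equation, ln Q = nF(E° − E)/RT = 2×96500×(0.90 − 0.987)/(8.314×288) = -7.013, so Q = 9.01 × 10^-4.
With Q = [Mn²⁺]/[Co²⁺] and the known concentrations, [Mn²⁺] in the numerator gives [Mn²⁺] = 0.0019 M.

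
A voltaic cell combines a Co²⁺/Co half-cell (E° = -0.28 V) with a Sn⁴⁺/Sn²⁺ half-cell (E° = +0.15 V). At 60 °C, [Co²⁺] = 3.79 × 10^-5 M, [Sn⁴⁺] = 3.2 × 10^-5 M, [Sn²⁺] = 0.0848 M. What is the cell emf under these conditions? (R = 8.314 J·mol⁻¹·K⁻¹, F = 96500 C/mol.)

0.463 V

The Sn⁴⁺/Sn²⁺ couple has the higher reduction potential and acts as the cathode, so E°_cell = +0.15 − (-0.28) = 0.43 V.
Balancing electrons gives n = 2; the reaction quotient is Q = [Co²⁺]·[Sn²⁺]/[Sn⁴⁺] = 0.100.
E = E° − (RT/nF) ln Q = 0.43 − (8.314×333)/(2×96500) × (-2.298) = 0.430 + 0.033 = 0.463 V.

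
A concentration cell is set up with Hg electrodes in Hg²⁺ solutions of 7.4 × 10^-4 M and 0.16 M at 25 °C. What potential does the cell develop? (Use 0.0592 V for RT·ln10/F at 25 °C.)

0.069 V

Both half-cells are Hg²⁺/Hg, so E°_cell = 0. The concentrated side is the cathode; the cell reaction moves Hg²⁺ from high to low concentration with n = 2.
Q = [Hg²⁺]_dilute/[Hg²⁺]_conc = 7.4 × 10^-4/0.16 = 0.00462.
E = 0 − (0.0592/2) log Q = −(0.0592/2)(-2.335) = 0.0691 V.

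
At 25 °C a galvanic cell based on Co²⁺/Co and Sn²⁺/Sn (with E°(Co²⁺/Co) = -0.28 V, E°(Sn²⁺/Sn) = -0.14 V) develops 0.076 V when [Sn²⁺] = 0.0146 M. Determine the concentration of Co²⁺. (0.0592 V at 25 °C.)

2.1 M

From the Nernst equation, log Q = n(E° − E)/0.0592 = 2(0.14 − 0.076)/0.0592 = 2.162, so Q = 145.
With Q = [Co²⁺]/[Sn²⁺] and the known concentrations, [Co²⁺] in the numerator gives [Co²⁺] = 2.1 M.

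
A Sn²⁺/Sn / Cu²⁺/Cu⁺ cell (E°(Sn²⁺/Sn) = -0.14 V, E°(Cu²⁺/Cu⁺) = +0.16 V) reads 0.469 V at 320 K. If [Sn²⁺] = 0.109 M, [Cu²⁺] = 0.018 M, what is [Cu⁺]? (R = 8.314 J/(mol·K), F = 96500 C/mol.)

From the Nernst equation, ln Q = nF(E° − E)/RT = 2×96500×(0.30 − 0.469)/(8.314×320) = -12.260, so Q = 4.74 × 10^-6.
With Q = [Sn²⁺]·[Cu⁺]^2/[Cu²⁺]^2 and the known concentrations, [Cu⁺]^2 in the numerator gives [Cu⁺] = 1.2 × 10^-4 M.

1.2 × 10^-4 M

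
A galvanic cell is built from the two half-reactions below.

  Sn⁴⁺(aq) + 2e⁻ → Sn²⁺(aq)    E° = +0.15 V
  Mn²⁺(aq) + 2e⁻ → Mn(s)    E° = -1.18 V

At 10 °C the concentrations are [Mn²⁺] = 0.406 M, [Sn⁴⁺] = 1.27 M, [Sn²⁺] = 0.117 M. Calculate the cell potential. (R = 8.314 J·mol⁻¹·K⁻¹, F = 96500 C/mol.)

1.37 V

The Sn⁴⁺/Sn²⁺ couple has the higher reduction potential and acts as the cathode, so E°_cell = +0.15 − (-1.18) = 1.33 V.
Balancing electrons gives n = 2; the reaction quotient is Q = [Mn²⁺]·[Sn²⁺]/[Sn⁴⁺] = 0.0374.
E = E° − (RT/nF) ln Q = 1.33 − (8.314×283)/(2×96500) × (-3.286) = 1.330 + 0.040 = 1.370 V.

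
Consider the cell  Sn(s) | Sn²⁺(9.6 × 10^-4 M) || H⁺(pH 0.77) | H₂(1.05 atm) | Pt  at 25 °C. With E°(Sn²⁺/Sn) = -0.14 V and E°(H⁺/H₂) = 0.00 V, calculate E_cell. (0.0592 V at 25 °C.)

The hydrogen couple is the cathode, so E°_cell = 0.14 V; n = 2.
[H⁺] = 10^(−0.77) = 0.17 M, and Q = [Sn²⁺]·P(H₂) / [H⁺]^2 = 0.0350.
E = E° − (0.0592/2) log Q = 0.14 − (0.0592/2)(-1.457) = 0.183 V.

0.18 V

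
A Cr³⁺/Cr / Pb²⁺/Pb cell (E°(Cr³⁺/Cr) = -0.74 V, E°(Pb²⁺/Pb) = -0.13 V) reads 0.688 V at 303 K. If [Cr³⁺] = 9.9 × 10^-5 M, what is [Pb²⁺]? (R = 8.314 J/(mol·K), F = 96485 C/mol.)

From the Nernst equation, ln Q = nF(E° − E)/RT = 6×96485×(0.61 − 0.688)/(8.314×303) = -17.925, so Q = 1.64 × 10^-8.
With Q = [Cr³⁺]^2/[Pb²⁺]^3 and the known concentrations, [Pb²⁺]^3 in the denominator gives [Pb²⁺] = 0.84 M.

0.84 M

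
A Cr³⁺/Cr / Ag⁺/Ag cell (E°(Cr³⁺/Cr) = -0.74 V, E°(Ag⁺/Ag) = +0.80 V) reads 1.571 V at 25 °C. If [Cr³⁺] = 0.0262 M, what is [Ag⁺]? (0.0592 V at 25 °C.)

0.99 M

From the Nernst equation, log Q = n(E° − E)/0.0592 = 3(1.54 − 1.571)/0.0592 = -1.571, so Q = 0.0269.
With Q = [Cr³⁺]/[Ag⁺]^3 and the known concentrations, [Ag⁺]^3 in the denominator gives [Ag⁺] = 0.99 M.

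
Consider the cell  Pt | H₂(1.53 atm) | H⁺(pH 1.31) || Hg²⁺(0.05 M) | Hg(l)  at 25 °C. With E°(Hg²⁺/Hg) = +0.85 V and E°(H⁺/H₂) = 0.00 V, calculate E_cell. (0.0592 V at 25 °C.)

The Hg²⁺/Hg couple is the cathode, so E°_cell = 0.85 V; n = 2.
[H⁺] = 10^(−1.31) = 0.049 M, and Q = [H⁺]^2 / ([Hg²⁺]·P(H₂)) = 0.0314.
E = E° − (0.0592/2) log Q = 0.85 − (0.0592/2)(-1.504) = 0.895 V.

0.89 V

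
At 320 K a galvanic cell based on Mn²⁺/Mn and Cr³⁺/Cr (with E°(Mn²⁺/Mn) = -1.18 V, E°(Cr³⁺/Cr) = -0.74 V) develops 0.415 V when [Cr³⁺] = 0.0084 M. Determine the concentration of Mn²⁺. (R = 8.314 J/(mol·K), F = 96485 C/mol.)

From the Nernst equation, ln Q = nF(E° − E)/RT = 6×96485×(0.44 − 0.415)/(8.314×320) = 5.440, so Q = 230.
With Q = [Mn²⁺]^3/[Cr³⁺]^2 and the known concentrations, [Mn²⁺]^3 in the numerator gives [Mn²⁺] = 0.25 M.

0.25 M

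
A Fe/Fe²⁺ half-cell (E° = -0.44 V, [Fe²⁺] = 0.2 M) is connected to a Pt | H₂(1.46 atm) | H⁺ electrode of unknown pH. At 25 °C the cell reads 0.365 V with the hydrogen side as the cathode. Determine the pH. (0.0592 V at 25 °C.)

E°_cell = 0.44 V and n = 2.
log Q = n(E° − E)/0.0592 = 2×(0.44 − 0.365)/0.0592 = 2.534.
With Q = [Fe²⁺]·P(H₂) / [H⁺]^2, solving for [H⁺] gives log[H⁺] = -1.534, so pH = 1.53.

pH = 1.53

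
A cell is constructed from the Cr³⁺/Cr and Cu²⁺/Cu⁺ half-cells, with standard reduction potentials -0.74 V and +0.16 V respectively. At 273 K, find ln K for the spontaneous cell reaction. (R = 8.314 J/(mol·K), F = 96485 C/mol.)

ln K = 114.8

E°_cell = +0.16 − (-0.74) = 0.90 V, with n = 3 electrons transferred.
At equilibrium E = 0, so the Nernst equation gives ln K = nFE°/RT = (3)(96485)(0.90)/((8.314)(273)) = 114.78.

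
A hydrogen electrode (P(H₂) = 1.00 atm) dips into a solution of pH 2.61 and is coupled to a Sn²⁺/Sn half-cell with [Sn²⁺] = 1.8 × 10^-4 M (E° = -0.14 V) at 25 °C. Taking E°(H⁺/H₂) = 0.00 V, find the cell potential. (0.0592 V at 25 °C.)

The hydrogen couple is the cathode, so E°_cell = 0.14 V; n = 2.
[H⁺] = 10^(−2.61) = 0.0025 M, and Q = [Sn²⁺]·P(H₂) / [H⁺]^2 = 29.9.
E = E° − (0.0592/2) log Q = 0.14 − (0.0592/2)(1.475) = 0.096 V.

0.096 V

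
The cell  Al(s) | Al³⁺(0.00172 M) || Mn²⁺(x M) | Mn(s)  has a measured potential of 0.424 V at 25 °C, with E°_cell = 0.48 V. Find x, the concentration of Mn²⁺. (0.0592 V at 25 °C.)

From the Nernst equation, log Q = n(E° − E)/0.0592 = 6(0.48 − 0.424)/0.0592 = 5.676, so Q = 4.74 × 10^5.
With Q = [Al³⁺]^2/[Mn²⁺]^3 and the known concentrations, [Mn²⁺]^3 in the denominator gives [Mn²⁺] = 1.8 × 10^-4 M.

1.8 × 10^-4 M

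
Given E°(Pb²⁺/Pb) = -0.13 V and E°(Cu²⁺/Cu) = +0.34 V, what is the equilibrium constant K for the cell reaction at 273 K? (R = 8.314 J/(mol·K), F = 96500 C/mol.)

2.3 × 10^17

E°_cell = +0.34 − (-0.13) = 0.47 V, with n = 2 electrons transferred.
At equilibrium E = 0, so the Nernst equation gives ln K = nFE°/RT = (2)(96500)(0.47)/((8.314)(273)) = 39.97.
K = e^39.97 = 2.3 × 10^17.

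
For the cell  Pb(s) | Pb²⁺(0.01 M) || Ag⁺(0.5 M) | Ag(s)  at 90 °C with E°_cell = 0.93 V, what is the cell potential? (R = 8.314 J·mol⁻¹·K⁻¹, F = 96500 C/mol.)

Balancing electrons gives n = 2; the reaction quotient is Q = [Pb²⁺]/[Ag⁺]^2 = 0.0400.
E = E° − (RT/nF) ln Q = 0.93 − (8.314×363)/(2×96500) × (-3.219) = 0.930 + 0.050 = 0.980 V.

0.980 V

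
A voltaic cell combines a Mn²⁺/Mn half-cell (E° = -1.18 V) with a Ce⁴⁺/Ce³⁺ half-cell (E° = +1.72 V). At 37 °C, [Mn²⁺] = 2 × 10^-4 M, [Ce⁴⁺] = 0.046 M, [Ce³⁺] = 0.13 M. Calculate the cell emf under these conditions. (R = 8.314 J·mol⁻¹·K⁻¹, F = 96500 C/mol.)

The Ce⁴⁺/Ce³⁺ couple has the higher reduction potential and acts as the cathode, so E°_cell = +1.72 − (-1.18) = 2.90 V.
Balancing electrons gives n = 2; the reaction quotient is Q = [Mn²⁺]·[Ce³⁺]^2/[Ce⁴⁺]^2 = 0.00160.
E = E° − (RT/nF) ln Q = 2.90 − (8.314×310)/(2×96500) × (-6.439) = 2.900 + 0.086 = 2.986 V.

2.99 V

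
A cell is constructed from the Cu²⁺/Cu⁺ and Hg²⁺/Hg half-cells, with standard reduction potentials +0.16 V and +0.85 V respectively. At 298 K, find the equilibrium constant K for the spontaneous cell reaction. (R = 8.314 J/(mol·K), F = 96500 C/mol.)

2.2 × 10^23

E°_cell = +0.85 − (+0.16) = 0.69 V, with n = 2 electrons transferred.
At equilibrium E = 0, so the Nernst equation gives ln K = nFE°/RT = (2)(96500)(0.69)/((8.314)(298)) = 53.75.
K = e^53.75 = 2.2 × 10^23.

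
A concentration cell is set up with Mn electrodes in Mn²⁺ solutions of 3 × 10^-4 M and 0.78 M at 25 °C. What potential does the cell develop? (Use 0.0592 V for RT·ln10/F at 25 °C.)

Both half-cells are Mn²⁺/Mn, so E°_cell = 0. The concentrated side is the cathode; the cell reaction moves Mn²⁺ from high to low concentration with n = 2.
Q = [Mn²⁺]_dilute/[Mn²⁺]_conc = 3 × 10^-4/0.78 = 3.85 × 10^-4.
E = 0 − (0.0592/2) log Q = −(0.0592/2)(-3.415) = 0.1011 V.

0.10 V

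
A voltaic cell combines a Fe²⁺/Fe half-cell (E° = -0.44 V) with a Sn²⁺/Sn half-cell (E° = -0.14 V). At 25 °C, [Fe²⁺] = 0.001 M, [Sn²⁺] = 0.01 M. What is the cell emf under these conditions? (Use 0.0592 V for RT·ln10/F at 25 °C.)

The Sn²⁺/Sn couple has the higher reduction potential and acts as the cathode, so E°_cell = -0.14 − (-0.44) = 0.30 V.
Balancing electrons gives n = 2; the reaction quotient is Q = [Fe²⁺]/[Sn²⁺] = 0.100.
At 25 °C, E = E° − (0.0592/n) log Q = 0.30 − (0.0592/2)(-1.000) = 0.300 + 0.030 = 0.330 V.

0.330 V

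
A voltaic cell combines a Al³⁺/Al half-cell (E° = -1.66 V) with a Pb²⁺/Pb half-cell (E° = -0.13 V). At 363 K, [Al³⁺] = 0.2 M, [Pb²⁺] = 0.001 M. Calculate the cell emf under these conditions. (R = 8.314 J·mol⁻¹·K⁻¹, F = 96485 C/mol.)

1.44 V

The Pb²⁺/Pb couple has the higher reduction potential and acts as the cathode, so E°_cell = -0.13 − (-1.66) = 1.53 V.
Balancing electrons gives n = 6; the reaction quotient is Q = [Al³⁺]^2/[Pb²⁺]^3 = 4 × 10^7.
E = E° − (RT/nF) ln Q = 1.53 − (8.314×363)/(6×96485) × (17.504) = 1.530 − 0.091 = 1.439 V.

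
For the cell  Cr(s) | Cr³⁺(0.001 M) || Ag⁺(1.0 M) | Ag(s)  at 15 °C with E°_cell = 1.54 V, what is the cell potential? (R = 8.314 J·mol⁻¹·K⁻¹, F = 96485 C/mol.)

Balancing electrons gives n = 3; the reaction quotient is Q = [Cr³⁺]/[Ag⁺]^3 = 0.00100.
E = E° − (RT/nF) ln Q = 1.54 − (8.314×288)/(3×96485) × (-6.908) = 1.540 + 0.057 = 1.597 V.

1.60 V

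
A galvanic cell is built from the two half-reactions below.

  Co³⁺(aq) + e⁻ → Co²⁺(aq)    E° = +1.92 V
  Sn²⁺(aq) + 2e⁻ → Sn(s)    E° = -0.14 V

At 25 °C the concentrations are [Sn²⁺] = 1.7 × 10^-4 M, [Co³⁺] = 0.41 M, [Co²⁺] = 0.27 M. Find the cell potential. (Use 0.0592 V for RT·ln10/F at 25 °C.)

2.18 V

The Co³⁺/Co²⁺ couple has the higher reduction potential and acts as the cathode, so E°_cell = +1.92 − (-0.14) = 2.06 V.
Balancing electrons gives n = 2; the reaction quotient is Q = [Sn²⁺]·[Co²⁺]^2/[Co³⁺]^2 = 7.37 × 10^-5.
At 25 °C, E = E° − (0.0592/n) log Q = 2.06 − (0.0592/2)(-4.132) = 2.060 + 0.122 = 2.182 V.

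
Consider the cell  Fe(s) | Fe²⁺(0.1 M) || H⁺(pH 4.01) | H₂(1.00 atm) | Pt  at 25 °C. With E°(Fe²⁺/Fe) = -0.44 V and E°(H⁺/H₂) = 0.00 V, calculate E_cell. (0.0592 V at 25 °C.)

The hydrogen couple is the cathode, so E°_cell = 0.44 V; n = 2.
[H⁺] = 10^(−4.01) = 9.8 × 10^-5 M, and Q = [Fe²⁺]·P(H₂) / [H⁺]^2 = 1.05 × 10^7.
E = E° − (0.0592/2) log Q = 0.44 − (0.0592/2)(7.020) = 0.232 V.

0.23 V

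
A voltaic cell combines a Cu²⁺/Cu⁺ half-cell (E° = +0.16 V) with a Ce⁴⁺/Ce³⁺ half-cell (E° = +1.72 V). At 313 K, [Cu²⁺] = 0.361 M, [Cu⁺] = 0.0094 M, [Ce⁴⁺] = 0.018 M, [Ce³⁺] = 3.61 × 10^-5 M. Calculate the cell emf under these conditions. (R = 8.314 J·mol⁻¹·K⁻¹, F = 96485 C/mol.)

The Ce⁴⁺/Ce³⁺ couple has the higher reduction potential and acts as the cathode, so E°_cell = +1.72 − (+0.16) = 1.56 V.
Balancing electrons gives n = 1; the reaction quotient is Q = [Cu²⁺]·[Ce³⁺]/([Cu⁺]·[Ce⁴⁺]) = 0.0770.
E = E° − (RT/nF) ln Q = 1.56 − (8.314×313)/(1×96485) × (-2.564) = 1.560 + 0.069 = 1.629 V.

1.63 V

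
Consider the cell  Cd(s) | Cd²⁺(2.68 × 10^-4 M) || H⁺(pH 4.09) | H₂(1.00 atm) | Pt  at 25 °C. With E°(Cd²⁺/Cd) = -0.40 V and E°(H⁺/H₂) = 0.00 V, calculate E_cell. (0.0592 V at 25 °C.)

The hydrogen couple is the cathode, so E°_cell = 0.40 V; n = 2.
[H⁺] = 10^(−4.09) = 8.1 × 10^-5 M, and Q = [Cd²⁺]·P(H₂) / [H⁺]^2 = 4.06 × 10^4.
E = E° − (0.0592/2) log Q = 0.40 − (0.0592/2)(4.608) = 0.264 V.

0.26 V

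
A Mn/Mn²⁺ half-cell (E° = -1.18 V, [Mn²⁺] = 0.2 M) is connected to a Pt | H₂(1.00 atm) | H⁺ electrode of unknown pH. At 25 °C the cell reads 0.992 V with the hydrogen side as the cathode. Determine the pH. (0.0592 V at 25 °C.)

pH = 3.53

E°_cell = 1.18 V and n = 2.
log Q = n(E° − E)/0.0592 = 2×(1.18 − 0.992)/0.0592 = 6.351.
With Q = [Mn²⁺]·P(H₂) / [H⁺]^2, solving for [H⁺] gives log[H⁺] = -3.525, so pH = 3.53.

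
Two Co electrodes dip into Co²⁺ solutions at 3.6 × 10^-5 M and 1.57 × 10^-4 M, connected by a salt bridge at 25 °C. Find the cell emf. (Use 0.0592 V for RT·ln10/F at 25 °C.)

Both half-cells are Co²⁺/Co, so E°_cell = 0. The concentrated side is the cathode; the cell reaction moves Co²⁺ from high to low concentration with n = 2.
Q = [Co²⁺]_dilute/[Co²⁺]_conc = 3.6 × 10^-5/1.57 × 10^-4 = 0.229.
E = 0 − (0.0592/2) log Q = −(0.0592/2)(-0.640) = 0.0189 V.

0.019 V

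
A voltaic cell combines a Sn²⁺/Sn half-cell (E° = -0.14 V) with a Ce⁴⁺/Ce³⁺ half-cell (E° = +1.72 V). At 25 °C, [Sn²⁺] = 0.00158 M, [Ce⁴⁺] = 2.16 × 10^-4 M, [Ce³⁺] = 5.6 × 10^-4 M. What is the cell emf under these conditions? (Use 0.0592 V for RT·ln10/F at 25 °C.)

The Ce⁴⁺/Ce³⁺ couple has the higher reduction potential and acts as the cathode, so E°_cell = +1.72 − (-0.14) = 1.86 V.
Balancing electrons gives n = 2; the reaction quotient is Q = [Sn²⁺]·[Ce³⁺]^2/[Ce⁴⁺]^2 = 0.0106.
At 25 °C, E = E° − (0.0592/n) log Q = 1.86 − (0.0592/2)(-1.974) = 1.860 + 0.058 = 1.918 V.

1.92 V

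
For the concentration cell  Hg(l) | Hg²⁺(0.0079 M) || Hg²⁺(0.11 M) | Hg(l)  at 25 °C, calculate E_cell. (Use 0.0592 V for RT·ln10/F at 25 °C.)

0.034 V

Both half-cells are Hg²⁺/Hg, so E°_cell = 0. The concentrated side is the cathode; the cell reaction moves Hg²⁺ from high to low concentration with n = 2.
Q = [Hg²⁺]_dilute/[Hg²⁺]_conc = 0.0079/0.11 = 0.0718.
E = 0 − (0.0592/2) log Q = −(0.0592/2)(-1.144) = 0.0339 V.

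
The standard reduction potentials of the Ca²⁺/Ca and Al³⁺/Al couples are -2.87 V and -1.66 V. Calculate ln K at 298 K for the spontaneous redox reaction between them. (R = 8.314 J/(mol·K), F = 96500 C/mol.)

ln K = 282.8

E°_cell = -1.66 − (-2.87) = 1.21 V, with n = 6 electrons transferred.
At equilibrium E = 0, so the Nernst equation gives ln K = nFE°/RT = (6)(96500)(1.21)/((8.314)(298)) = 282.77.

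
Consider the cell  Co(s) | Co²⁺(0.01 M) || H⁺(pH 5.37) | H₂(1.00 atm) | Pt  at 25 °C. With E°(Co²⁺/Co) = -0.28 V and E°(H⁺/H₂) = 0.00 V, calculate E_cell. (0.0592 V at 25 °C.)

0.021 V

The hydrogen couple is the cathode, so E°_cell = 0.28 V; n = 2.
[H⁺] = 10^(−5.37) = 4.3 × 10^-6 M, and Q = [Co²⁺]·P(H₂) / [H⁺]^2 = 5.5 × 10^8.
E = E° − (0.0592/2) log Q = 0.28 − (0.0592/2)(8.740) = 0.021 V.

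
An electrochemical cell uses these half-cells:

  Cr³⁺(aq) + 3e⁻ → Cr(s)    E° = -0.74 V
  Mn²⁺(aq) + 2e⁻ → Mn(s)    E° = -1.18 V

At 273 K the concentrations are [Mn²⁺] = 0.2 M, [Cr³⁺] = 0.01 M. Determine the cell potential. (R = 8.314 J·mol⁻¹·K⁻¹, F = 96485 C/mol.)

The Cr³⁺/Cr couple has the higher reduction potential and acts as the cathode, so E°_cell = -0.74 − (-1.18) = 0.44 V.
Balancing electrons gives n = 6; the reaction quotient is Q = [Mn²⁺]^3/[Cr³⁺]^2 = 80.0.
E = E° − (RT/nF) ln Q = 0.44 − (8.314×273)/(6×96485) × (4.382) = 0.440 − 0.017 = 0.423 V.

0.423 V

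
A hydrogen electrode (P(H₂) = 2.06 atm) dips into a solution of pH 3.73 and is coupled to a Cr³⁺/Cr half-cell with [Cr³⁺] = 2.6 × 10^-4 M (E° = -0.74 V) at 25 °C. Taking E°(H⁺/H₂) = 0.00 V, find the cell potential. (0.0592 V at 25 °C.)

0.58 V

The hydrogen couple is the cathode, so E°_cell = 0.74 V; n = 6.
[H⁺] = 10^(−3.73) = 1.9 × 10^-4 M, and Q = [Cr³⁺]^2·P(H₂)^3 / [H⁺]^6 = 1.42 × 10^16.
E = E° − (0.0592/6) log Q = 0.74 − (0.0592/6)(16.152) = 0.581 V.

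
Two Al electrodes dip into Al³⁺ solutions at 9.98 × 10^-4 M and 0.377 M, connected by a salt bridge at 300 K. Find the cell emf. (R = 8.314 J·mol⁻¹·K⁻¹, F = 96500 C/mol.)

Both half-cells are Al³⁺/Al, so E°_cell = 0. The concentrated side is the cathode; the cell reaction moves Al³⁺ from high to low concentration with n = 3.
Q = [Al³⁺]_dilute/[Al³⁺]_conc = 9.98 × 10^-4/0.377 = 0.00265.
E = 0 − (RT/nF) ln Q = −((8.314×300)/(3×96500))(-5.934) = 0.0511 V.

0.051 V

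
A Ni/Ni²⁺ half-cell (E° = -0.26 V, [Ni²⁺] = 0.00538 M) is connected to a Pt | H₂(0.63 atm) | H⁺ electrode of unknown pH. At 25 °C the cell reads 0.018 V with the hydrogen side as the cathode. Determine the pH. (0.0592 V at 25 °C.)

E°_cell = 0.26 V and n = 2.
log Q = n(E° − E)/0.0592 = 2×(0.26 − 0.018)/0.0592 = 8.176.
With Q = [Ni²⁺]·P(H₂) / [H⁺]^2, solving for [H⁺] gives log[H⁺] = -5.323, so pH = 5.32.

pH = 5.32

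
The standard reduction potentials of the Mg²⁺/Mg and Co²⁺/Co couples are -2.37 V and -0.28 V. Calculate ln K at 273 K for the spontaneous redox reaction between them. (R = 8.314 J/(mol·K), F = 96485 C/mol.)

ln K = 177.7

E°_cell = -0.28 − (-2.37) = 2.09 V, with n = 2 electrons transferred.
At equilibrium E = 0, so the Nernst equation gives ln K = nFE°/RT = (2)(96485)(2.09)/((8.314)(273)) = 177.69.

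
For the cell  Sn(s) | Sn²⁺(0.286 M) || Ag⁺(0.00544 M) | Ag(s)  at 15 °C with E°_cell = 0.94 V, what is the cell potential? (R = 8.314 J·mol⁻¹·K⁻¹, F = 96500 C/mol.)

Balancing electrons gives n = 2; the reaction quotient is Q = [Sn²⁺]/[Ag⁺]^2 = 9660.
E = E° − (RT/nF) ln Q = 0.94 − (8.314×288)/(2×96500) × (9.176) = 0.940 − 0.114 = 0.826 V.

0.826 V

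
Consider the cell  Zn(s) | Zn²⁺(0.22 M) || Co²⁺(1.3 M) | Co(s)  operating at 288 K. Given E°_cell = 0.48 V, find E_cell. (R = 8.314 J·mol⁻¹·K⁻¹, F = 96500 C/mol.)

0.502 V

Balancing electrons gives n = 2; the reaction quotient is Q = [Zn²⁺]/[Co²⁺] = 0.169.
E = E° − (RT/nF) ln Q = 0.48 − (8.314×288)/(2×96500) × (-1.776) = 0.480 + 0.022 = 0.502 V.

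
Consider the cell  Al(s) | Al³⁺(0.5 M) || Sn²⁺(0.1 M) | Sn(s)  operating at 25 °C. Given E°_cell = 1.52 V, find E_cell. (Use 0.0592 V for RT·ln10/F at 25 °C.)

Balancing electrons gives n = 6; the reaction quotient is Q = [Al³⁺]^2/[Sn²⁺]^3 = 250.
At 25 °C, E = E° − (0.0592/n) log Q = 1.52 − (0.0592/6)(2.398) = 1.520 − 0.024 = 1.496 V.

1.50 V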